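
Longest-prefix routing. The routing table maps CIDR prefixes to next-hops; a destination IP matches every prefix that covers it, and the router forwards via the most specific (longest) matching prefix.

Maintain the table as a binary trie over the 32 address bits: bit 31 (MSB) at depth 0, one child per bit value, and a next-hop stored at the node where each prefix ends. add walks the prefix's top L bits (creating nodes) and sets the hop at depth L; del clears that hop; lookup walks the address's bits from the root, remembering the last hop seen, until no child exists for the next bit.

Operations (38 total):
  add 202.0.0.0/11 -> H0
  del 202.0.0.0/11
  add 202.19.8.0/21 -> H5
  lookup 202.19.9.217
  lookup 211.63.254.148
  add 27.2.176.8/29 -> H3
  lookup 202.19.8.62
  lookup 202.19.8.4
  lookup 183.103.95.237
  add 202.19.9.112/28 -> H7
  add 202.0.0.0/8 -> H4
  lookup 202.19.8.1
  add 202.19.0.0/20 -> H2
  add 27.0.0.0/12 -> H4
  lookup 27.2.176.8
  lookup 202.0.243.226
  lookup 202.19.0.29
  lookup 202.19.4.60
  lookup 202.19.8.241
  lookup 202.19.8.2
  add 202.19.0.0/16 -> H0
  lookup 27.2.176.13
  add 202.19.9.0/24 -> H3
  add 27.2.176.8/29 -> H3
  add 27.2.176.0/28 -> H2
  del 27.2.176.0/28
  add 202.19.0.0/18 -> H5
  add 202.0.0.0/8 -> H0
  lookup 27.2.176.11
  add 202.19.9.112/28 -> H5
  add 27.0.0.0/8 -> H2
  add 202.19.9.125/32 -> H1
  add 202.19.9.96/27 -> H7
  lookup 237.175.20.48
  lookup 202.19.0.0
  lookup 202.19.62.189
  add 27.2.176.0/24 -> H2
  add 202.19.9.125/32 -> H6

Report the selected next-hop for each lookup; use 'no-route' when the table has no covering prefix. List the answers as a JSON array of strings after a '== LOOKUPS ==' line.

Apply in order:
  + 202.0.0.0/11 (H0) depth=11
  - 202.0.0.0/11 clear@11
  + 202.19.8.0/21 (H5) depth=21
  lookup 202.19.9.217: bits 110010100001001100001 walk d0:-→d1:-→d2:-→d3:-→d4:-→d5:-→d6:-→d7:-→d8:-→d9:-→d10:-→d11:-→d12:-→d13:-→d14:-→d15:-→d16:-→d17:-→d18:-→d19:-→d20:-→d21:H5 -> H5
  lookup 211.63.254.148: bits 110 walk d0:-→d1:-→d2:-→d3:- -> no-route
  + 27.2.176.8/29 (H3) depth=29
  lookup 202.19.8.62: bits 110010100001001100001 walk d0:-→d1:-→d2:-→d3:-→d4:-→d5:-→d6:-→d7:-→d8:-→d9:-→d10:-→d11:-→d12:-→d13:-→d14:-→d15:-→d16:-→d17:-→d18:-→d19:-→d20:-→d21:H5 -> H5
  lookup 202.19.8.4: bits 110010100001001100001 walk d0:-→d1:-→d2:-→d3:-→d4:-→d5:-→d6:-→d7:-→d8:-→d9:-→d10:-→d11:-→d12:-→d13:-→d14:-→d15:-→d16:-→d17:-→d18:-→d19:-→d20:-→d21:H5 -> H5
  lookup 183.103.95.237: bits 1 walk d0:-→d1:- -> no-route
  + 202.19.9.112/28 (H7) depth=28
  + 202.0.0.0/8 (H4) depth=8
  lookup 202.19.8.1: bits 11001010000100110000100 walk d0:-→d1:-→d2:-→d3:-→d4:-→d5:-→d6:-→d7:-→d8:H4→d9:-→d10:-→d11:-→d12:-→d13:-→d14:-→d15:-→d16:-→d17:-→d18:-→d19:-→d20:-→d21:H5→d22:-→d23:- -> H5
  + 202.19.0.0/20 (H2) depth=20
  + 27.0.0.0/12 (H4) depth=12
  lookup 27.2.176.8: bits 00011011000000101011000000001 walk d0:-→d1:-→d2:-→d3:-→d4:-→d5:-→d6:-→d7:-→d8:-→d9:-→d10:-→d11:-→d12:H4→d13:-→d14:-→d15:-→d16:-→d17:-→d18:-→d19:-→d20:-→d21:-→d22:-→d23:-→d24:-→d25:-→d26:-→d27:-→d28:-→d29:H3 -> H3
  lookup 202.0.243.226: bits 11001010000 walk d0:-→d1:-→d2:-→d3:-→d4:-→d5:-→d6:-→d7:-→d8:H4→d9:-→d10:-→d11:- -> H4
  lookup 202.19.0.29: bits 11001010000100110000 walk d0:-→d1:-→d2:-→d3:-→d4:-→d5:-→d6:-→d7:-→d8:H4→d9:-→d10:-→d11:-→d12:-→d13:-→d14:-→d15:-→d16:-→d17:-→d18:-→d19:-→d20:H2 -> H2
  lookup 202.19.4.60: bits 11001010000100110000 walk d0:-→d1:-→d2:-→d3:-→d4:-→d5:-→d6:-→d7:-→d8:H4→d9:-→d10:-→d11:-→d12:-→d13:-→d14:-→d15:-→d16:-→d17:-→d18:-→d19:-→d20:H2 -> H2
  lookup 202.19.8.241: bits 11001010000100110000100 walk d0:-→d1:-→d2:-→d3:-→d4:-→d5:-→d6:-→d7:-→d8:H4→d9:-→d10:-→d11:-→d12:-→d13:-→d14:-→d15:-→d16:-→d17:-→d18:-→d19:-→d20:H2→d21:H5→d22:-→d23:- -> H5
  lookup 202.19.8.2: bits 11001010000100110000100 walk d0:-→d1:-→d2:-→d3:-→d4:-→d5:-→d6:-→d7:-→d8:H4→d9:-→d10:-→d11:-→d12:-→d13:-→d14:-→d15:-→d16:-→d17:-→d18:-→d19:-→d20:H2→d21:H5→d22:-→d23:- -> H5
  + 202.19.0.0/16 (H0) depth=16
  lookup 27.2.176.13: bits 00011011000000101011000000001 walk d0:-→d1:-→d2:-→d3:-→d4:-→d5:-→d6:-→d7:-→d8:-→d9:-→d10:-→d11:-→d12:H4→d13:-→d14:-→d15:-→d16:-→d17:-→d18:-→d19:-→d20:-→d21:-→d22:-→d23:-→d24:-→d25:-→d26:-→d27:-→d28:-→d29:H3 -> H3
  + 202.19.9.0/24 (H3) depth=24
  + 27.2.176.8/29 (H3) depth=29
  + 27.2.176.0/28 (H2) depth=28
  - 27.2.176.0/28 clear@28
  + 202.19.0.0/18 (H5) depth=18
  + 202.0.0.0/8 (H0) depth=8
  lookup 27.2.176.11: bits 00011011000000101011000000001 walk d0:-→d1:-→d2:-→d3:-→d4:-→d5:-→d6:-→d7:-→d8:-→d9:-→d10:-→d11:-→d12:H4→d13:-→d14:-→d15:-→d16:-→d17:-→d18:-→d19:-→d20:-→d21:-→d22:-→d23:-→d24:-→d25:-→d26:-→d27:-→d28:-→d29:H3 -> H3
  + 202.19.9.112/28 (H5) depth=28
  + 27.0.0.0/8 (H2) depth=8
  + 202.19.9.125/32 (H1) depth=32
  + 202.19.9.96/27 (H7) depth=27
  lookup 237.175.20.48: bits 11 walk d0:-→d1:-→d2:- -> no-route
  lookup 202.19.0.0: bits 11001010000100110000 walk d0:-→d1:-→d2:-→d3:-→d4:-→d5:-→d6:-→d7:-→d8:H0→d9:-→d10:-→d11:-→d12:-→d13:-→d14:-→d15:-→d16:H0→d17:-→d18:H5→d19:-→d20:H2 -> H2
  lookup 202.19.62.189: bits 110010100001001100 walk d0:-→d1:-→d2:-→d3:-→d4:-→d5:-→d6:-→d7:-→d8:H0→d9:-→d10:-→d11:-→d12:-→d13:-→d14:-→d15:-→d16:H0→d17:-→d18:H5 -> H5
  + 27.2.176.0/24 (H2) depth=24
  + 202.19.9.125/32 (H6) depth=32

== LOOKUPS ==
["H5","no-route","H5","H5","no-route","H5","H3","H4","H2","H2","H5","H5","H3","H3","no-route","H2","H5"]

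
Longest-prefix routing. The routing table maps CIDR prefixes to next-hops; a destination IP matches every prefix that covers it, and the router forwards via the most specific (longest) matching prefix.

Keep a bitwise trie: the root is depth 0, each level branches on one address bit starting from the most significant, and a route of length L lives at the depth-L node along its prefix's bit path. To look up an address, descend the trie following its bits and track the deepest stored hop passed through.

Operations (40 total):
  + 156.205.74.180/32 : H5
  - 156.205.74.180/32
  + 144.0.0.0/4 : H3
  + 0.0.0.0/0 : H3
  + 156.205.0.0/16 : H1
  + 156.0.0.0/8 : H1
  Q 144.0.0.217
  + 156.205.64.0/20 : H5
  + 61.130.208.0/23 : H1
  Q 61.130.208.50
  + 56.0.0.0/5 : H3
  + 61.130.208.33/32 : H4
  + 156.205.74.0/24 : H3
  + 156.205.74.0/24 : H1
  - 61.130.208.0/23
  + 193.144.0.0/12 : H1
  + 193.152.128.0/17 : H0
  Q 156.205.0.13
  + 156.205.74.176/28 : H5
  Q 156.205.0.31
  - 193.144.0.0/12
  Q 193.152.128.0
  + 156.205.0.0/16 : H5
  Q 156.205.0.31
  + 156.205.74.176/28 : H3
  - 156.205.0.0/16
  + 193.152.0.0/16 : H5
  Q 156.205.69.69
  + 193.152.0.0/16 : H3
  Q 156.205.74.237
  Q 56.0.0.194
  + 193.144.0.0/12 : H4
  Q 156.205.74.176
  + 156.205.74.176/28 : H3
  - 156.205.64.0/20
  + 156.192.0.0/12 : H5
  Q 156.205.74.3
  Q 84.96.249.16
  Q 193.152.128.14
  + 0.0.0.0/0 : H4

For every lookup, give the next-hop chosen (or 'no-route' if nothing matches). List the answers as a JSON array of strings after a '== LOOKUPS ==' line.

Process each operation:
  add 156.205.74.180/32 -> H5 at depth 32
  del 156.205.74.180/32 (clear depth 32)
  add 144.0.0.0/4 -> H3 at depth 4
  add 0.0.0.0/0 -> H3 at depth 0
  add 156.205.0.0/16 -> H1 at depth 16
  add 156.0.0.0/8 -> H1 at depth 8
  ? 144.0.0.217  path d0:H3→d1:-→d2:-→d3:-→d4:H3  best=H3
  add 156.205.64.0/20 -> H5 at depth 20
  add 61.130.208.0/23 -> H1 at depth 23
  ? 61.130.208.50  path d0:H3→d1:-→d2:-→d3:-→d4:-→d5:-→d6:-→d7:-→d8:-→d9:-→d10:-→d11:-→d12:-→d13:-→d14:-→d15:-→d16:-→d17:-→d18:-→d19:-→d20:-→d21:-→d22:-→d23:H1  best=H1
  add 56.0.0.0/5 -> H3 at depth 5
  add 61.130.208.33/32 -> H4 at depth 32
  add 156.205.74.0/24 -> H3 at depth 24
  add 156.205.74.0/24 -> H1 at depth 24
  del 61.130.208.0/23 (clear depth 23)
  add 193.144.0.0/12 -> H1 at depth 12
  add 193.152.128.0/17 -> H0 at depth 17
  ? 156.205.0.13  path d0:H3→d1:-→d2:-→d3:-→d4:H3→d5:-→d6:-→d7:-→d8:H1→d9:-→d10:-→d11:-→d12:-→d13:-→d14:-→d15:-→d16:H1→d17:-  best=H1
  add 156.205.74.176/28 -> H5 at depth 28
  ? 156.205.0.31  path d0:H3→d1:-→d2:-→d3:-→d4:H3→d5:-→d6:-→d7:-→d8:H1→d9:-→d10:-→d11:-→d12:-→d13:-→d14:-→d15:-→d16:H1→d17:-  best=H1
  del 193.144.0.0/12 (clear depth 12)
  ? 193.152.128.0  path d0:H3→d1:-→d2:-→d3:-→d4:-→d5:-→d6:-→d7:-→d8:-→d9:-→d10:-→d11:-→d12:-→d13:-→d14:-→d15:-→d16:-→d17:H0  best=H0
  add 156.205.0.0/16 -> H5 at depth 16
  ? 156.205.0.31  path d0:H3→d1:-→d2:-→d3:-→d4:H3→d5:-→d6:-→d7:-→d8:H1→d9:-→d10:-→d11:-→d12:-→d13:-→d14:-→d15:-→d16:H5→d17:-  best=H5
  add 156.205.74.176/28 -> H3 at depth 28
  del 156.205.0.0/16 (clear depth 16)
  add 193.152.0.0/16 -> H5 at depth 16
  ? 156.205.69.69  path d0:H3→d1:-→d2:-→d3:-→d4:H3→d5:-→d6:-→d7:-→d8:H1→d9:-→d10:-→d11:-→d12:-→d13:-→d14:-→d15:-→d16:-→d17:-→d18:-→d19:-→d20:H5  best=H5
  add 193.152.0.0/16 -> H3 at depth 16
  ? 156.205.74.237  path d0:H3→d1:-→d2:-→d3:-→d4:H3→d5:-→d6:-→d7:-→d8:H1→d9:-→d10:-→d11:-→d12:-→d13:-→d14:-→d15:-→d16:-→d17:-→d18:-→d19:-→d20:H5→d21:-→d22:-→d23:-→d24:H1→d25:-  best=H1
  ? 56.0.0.194  path d0:H3→d1:-→d2:-→d3:-→d4:-→d5:H3  best=H3
  add 193.144.0.0/12 -> H4 at depth 12
  ? 156.205.74.176  path d0:H3→d1:-→d2:-→d3:-→d4:H3→d5:-→d6:-→d7:-→d8:H1→d9:-→d10:-→d11:-→d12:-→d13:-→d14:-→d15:-→d16:-→d17:-→d18:-→d19:-→d20:H5→d21:-→d22:-→d23:-→d24:H1→d25:-→d26:-→d27:-→d28:H3→d29:-  best=H3
  add 156.205.74.176/28 -> H3 at depth 28
  del 156.205.64.0/20 (clear depth 20)
  add 156.192.0.0/12 -> H5 at depth 12
  ? 156.205.74.3  path d0:H3→d1:-→d2:-→d3:-→d4:H3→d5:-→d6:-→d7:-→d8:H1→d9:-→d10:-→d11:-→d12:H5→d13:-→d14:-→d15:-→d16:-→d17:-→d18:-→d19:-→d20:-→d21:-→d22:-→d23:-→d24:H1  best=H1
  ? 84.96.249.16  path d0:H3→d1:-  best=H3
  ? 193.152.128.14  path d0:H3→d1:-→d2:-→d3:-→d4:-→d5:-→d6:-→d7:-→d8:-→d9:-→d10:-→d11:-→d12:H4→d13:-→d14:-→d15:-→d16:H3→d17:H0  best=H0
  add 0.0.0.0/0 -> H4 at depth 0

== LOOKUPS ==
["H3","H1","H1","H1","H0","H5","H5","H1","H3","H3","H1","H3","H0"]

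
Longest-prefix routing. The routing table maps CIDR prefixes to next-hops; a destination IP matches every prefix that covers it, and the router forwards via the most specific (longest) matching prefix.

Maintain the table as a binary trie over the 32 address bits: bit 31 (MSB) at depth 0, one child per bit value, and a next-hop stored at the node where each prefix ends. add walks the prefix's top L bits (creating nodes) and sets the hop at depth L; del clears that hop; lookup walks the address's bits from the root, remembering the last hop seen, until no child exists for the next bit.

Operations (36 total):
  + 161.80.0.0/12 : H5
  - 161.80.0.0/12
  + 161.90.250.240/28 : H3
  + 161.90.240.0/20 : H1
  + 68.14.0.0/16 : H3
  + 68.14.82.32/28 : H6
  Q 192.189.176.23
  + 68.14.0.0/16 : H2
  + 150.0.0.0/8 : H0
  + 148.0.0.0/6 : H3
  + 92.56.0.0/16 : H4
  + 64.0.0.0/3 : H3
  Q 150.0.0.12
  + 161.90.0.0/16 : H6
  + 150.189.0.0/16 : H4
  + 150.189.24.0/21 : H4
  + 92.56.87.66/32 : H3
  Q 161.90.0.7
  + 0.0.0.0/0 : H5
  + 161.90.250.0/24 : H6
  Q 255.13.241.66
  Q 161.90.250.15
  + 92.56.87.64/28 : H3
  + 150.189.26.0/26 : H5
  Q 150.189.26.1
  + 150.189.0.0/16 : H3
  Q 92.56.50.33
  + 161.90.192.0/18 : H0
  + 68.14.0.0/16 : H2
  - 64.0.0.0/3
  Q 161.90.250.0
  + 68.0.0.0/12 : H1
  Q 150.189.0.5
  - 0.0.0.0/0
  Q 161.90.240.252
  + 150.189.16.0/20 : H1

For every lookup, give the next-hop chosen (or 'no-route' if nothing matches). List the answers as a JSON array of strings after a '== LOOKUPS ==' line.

Trace:
  add 161.80.0.0/12 -> H5 at depth 12
  - 161.80.0.0/12 clear@12
  add 161.90.250.240/28 -> H3 at depth 28
  add 161.90.240.0/20 -> H1 at depth 20
  add 68.14.0.0/16 -> H3 at depth 16
  add 68.14.82.32/28 -> H6 at depth 28
  Q 192.189.176.23: descend 1 ; hops seen [∅] ; pick no-route
  add 68.14.0.0/16 -> H2 at depth 16
  add 150.0.0.0/8 -> H0 at depth 8
  add 148.0.0.0/6 -> H3 at depth 6
  add 92.56.0.0/16 -> H4 at depth 16
  add 64.0.0.0/3 -> H3 at depth 3
  Q 150.0.0.12: descend 10010110 ; hops seen [H3,H0] ; pick H0
  add 161.90.0.0/16 -> H6 at depth 16
  add 150.189.0.0/16 -> H4 at depth 16
  add 150.189.24.0/21 -> H4 at depth 21
  add 92.56.87.66/32 -> H3 at depth 32
  Q 161.90.0.7: descend 1010000101011010 ; hops seen [H6] ; pick H6
  add 0.0.0.0/0 -> H5 at depth 0
  add 161.90.250.0/24 -> H6 at depth 24
  Q 255.13.241.66: descend 1 ; hops seen [H5] ; pick H5
  Q 161.90.250.15: descend 101000010101101011111010 ; hops seen [H5,H6,H1,H6] ; pick H6
  add 92.56.87.64/28 -> H3 at depth 28
  add 150.189.26.0/26 -> H5 at depth 26
  Q 150.189.26.1: descend 10010110101111010001101000 ; hops seen [H5,H3,H0,H4,H4,H5] ; pick H5
  add 150.189.0.0/16 -> H3 at depth 16
  Q 92.56.50.33: descend 01011100001110000 ; hops seen [H5,H3,H4] ; pick H4
  add 161.90.192.0/18 -> H0 at depth 18
  add 68.14.0.0/16 -> H2 at depth 16
  - 64.0.0.0/3 clear@3
  Q 161.90.250.0: descend 101000010101101011111010 ; hops seen [H5,H6,H0,H1,H6] ; pick H6
  add 68.0.0.0/12 -> H1 at depth 12
  Q 150.189.0.5: descend 1001011010111101000 ; hops seen [H5,H3,H0,H3] ; pick H3
  - 0.0.0.0/0 clear@0
  Q 161.90.240.252: descend 10100001010110101111 ; hops seen [H6,H0,H1] ; pick H1
  add 150.189.16.0/20 -> H1 at depth 20

== LOOKUPS ==
["no-route","H0","H6","H5","H6","H5","H4","H6","H3","H1"]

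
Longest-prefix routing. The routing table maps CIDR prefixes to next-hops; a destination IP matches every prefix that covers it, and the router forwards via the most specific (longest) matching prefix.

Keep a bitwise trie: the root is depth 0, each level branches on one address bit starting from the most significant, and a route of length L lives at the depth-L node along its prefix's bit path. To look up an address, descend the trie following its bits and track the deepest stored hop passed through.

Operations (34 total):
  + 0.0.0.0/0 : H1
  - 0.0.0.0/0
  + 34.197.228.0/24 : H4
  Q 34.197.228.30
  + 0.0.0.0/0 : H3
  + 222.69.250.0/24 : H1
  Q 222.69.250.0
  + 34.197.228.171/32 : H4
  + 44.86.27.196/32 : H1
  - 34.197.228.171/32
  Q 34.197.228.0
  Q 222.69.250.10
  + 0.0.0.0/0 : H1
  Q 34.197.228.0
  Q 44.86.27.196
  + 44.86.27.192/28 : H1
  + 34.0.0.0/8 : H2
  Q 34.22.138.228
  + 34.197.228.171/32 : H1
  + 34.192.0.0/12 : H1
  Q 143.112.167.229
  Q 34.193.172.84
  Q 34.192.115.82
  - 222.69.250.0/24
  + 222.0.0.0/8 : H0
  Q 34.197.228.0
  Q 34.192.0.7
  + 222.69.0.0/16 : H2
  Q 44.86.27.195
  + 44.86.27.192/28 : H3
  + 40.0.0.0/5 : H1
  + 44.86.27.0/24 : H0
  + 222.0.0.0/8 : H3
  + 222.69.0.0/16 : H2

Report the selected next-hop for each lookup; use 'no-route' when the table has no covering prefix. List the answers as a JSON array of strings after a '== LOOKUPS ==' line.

Process each operation:
  + 0.0.0.0/0 (H1) depth=0
  del 0.0.0.0/0 (clear depth 0)
  + 34.197.228.0/24 (H4) depth=24
  ? 34.197.228.30  path d0:-→d1:-→d2:-→d3:-→d4:-→d5:-→d6:-→d7:-→d8:-→d9:-→d10:-→d11:-→d12:-→d13:-→d14:-→d15:-→d16:-→d17:-→d18:-→d19:-→d20:-→d21:-→d22:-→d23:-→d24:H4  best=H4
  + 0.0.0.0/0 (H3) depth=0
  + 222.69.250.0/24 (H1) depth=24
  ? 222.69.250.0  path d0:H3→d1:-→d2:-→d3:-→d4:-→d5:-→d6:-→d7:-→d8:-→d9:-→d10:-→d11:-→d12:-→d13:-→d14:-→d15:-→d16:-→d17:-→d18:-→d19:-→d20:-→d21:-→d22:-→d23:-→d24:H1  best=H1
  + 34.197.228.171/32 (H4) depth=32
  + 44.86.27.196/32 (H1) depth=32
  del 34.197.228.171/32 (clear depth 32)
  ? 34.197.228.0  path d0:H3→d1:-→d2:-→d3:-→d4:-→d5:-→d6:-→d7:-→d8:-→d9:-→d10:-→d11:-→d12:-→d13:-→d14:-→d15:-→d16:-→d17:-→d18:-→d19:-→d20:-→d21:-→d22:-→d23:-→d24:H4  best=H4
  ? 222.69.250.10  path d0:H3→d1:-→d2:-→d3:-→d4:-→d5:-→d6:-→d7:-→d8:-→d9:-→d10:-→d11:-→d12:-→d13:-→d14:-→d15:-→d16:-→d17:-→d18:-→d19:-→d20:-→d21:-→d22:-→d23:-→d24:H1  best=H1
  + 0.0.0.0/0 (H1) depth=0
  ? 34.197.228.0  path d0:H1→d1:-→d2:-→d3:-→d4:-→d5:-→d6:-→d7:-→d8:-→d9:-→d10:-→d11:-→d12:-→d13:-→d14:-→d15:-→d16:-→d17:-→d18:-→d19:-→d20:-→d21:-→d22:-→d23:-→d24:H4  best=H4
  ? 44.86.27.196  path d0:H1→d1:-→d2:-→d3:-→d4:-→d5:-→d6:-→d7:-→d8:-→d9:-→d10:-→d11:-→d12:-→d13:-→d14:-→d15:-→d16:-→d17:-→d18:-→d19:-→d20:-→d21:-→d22:-→d23:-→d24:-→d25:-→d26:-→d27:-→d28:-→d29:-→d30:-→d31:-→d32:H1  best=H1
  + 44.86.27.192/28 (H1) depth=28
  + 34.0.0.0/8 (H2) depth=8
  ? 34.22.138.228  path d0:H1→d1:-→d2:-→d3:-→d4:-→d5:-→d6:-→d7:-→d8:H2  best=H2
  + 34.197.228.171/32 (H1) depth=32
  + 34.192.0.0/12 (H1) depth=12
  ? 143.112.167.229  path d0:H1→d1:-  best=H1
  ? 34.193.172.84  path d0:H1→d1:-→d2:-→d3:-→d4:-→d5:-→d6:-→d7:-→d8:H2→d9:-→d10:-→d11:-→d12:H1→d13:-  best=H1
  ? 34.192.115.82  path d0:H1→d1:-→d2:-→d3:-→d4:-→d5:-→d6:-→d7:-→d8:H2→d9:-→d10:-→d11:-→d12:H1→d13:-  best=H1
  del 222.69.250.0/24 (clear depth 24)
  + 222.0.0.0/8 (H0) depth=8
  ? 34.197.228.0  path d0:H1→d1:-→d2:-→d3:-→d4:-→d5:-→d6:-→d7:-→d8:H2→d9:-→d10:-→d11:-→d12:H1→d13:-→d14:-→d15:-→d16:-→d17:-→d18:-→d19:-→d20:-→d21:-→d22:-→d23:-→d24:H4  best=H4
  ? 34.192.0.7  path d0:H1→d1:-→d2:-→d3:-→d4:-→d5:-→d6:-→d7:-→d8:H2→d9:-→d10:-→d11:-→d12:H1→d13:-  best=H1
  + 222.69.0.0/16 (H2) depth=16
  ? 44.86.27.195  path d0:H1→d1:-→d2:-→d3:-→d4:-→d5:-→d6:-→d7:-→d8:-→d9:-→d10:-→d11:-→d12:-→d13:-→d14:-→d15:-→d16:-→d17:-→d18:-→d19:-→d20:-→d21:-→d22:-→d23:-→d24:-→d25:-→d26:-→d27:-→d28:H1→d29:-  best=H1
  + 44.86.27.192/28 (H3) depth=28
  + 40.0.0.0/5 (H1) depth=5
  + 44.86.27.0/24 (H0) depth=24
  + 222.0.0.0/8 (H3) depth=8
  + 222.69.0.0/16 (H2) depth=16

== LOOKUPS ==
["H4","H1","H4","H1","H4","H1","H2","H1","H1","H1","H4","H1","H1"]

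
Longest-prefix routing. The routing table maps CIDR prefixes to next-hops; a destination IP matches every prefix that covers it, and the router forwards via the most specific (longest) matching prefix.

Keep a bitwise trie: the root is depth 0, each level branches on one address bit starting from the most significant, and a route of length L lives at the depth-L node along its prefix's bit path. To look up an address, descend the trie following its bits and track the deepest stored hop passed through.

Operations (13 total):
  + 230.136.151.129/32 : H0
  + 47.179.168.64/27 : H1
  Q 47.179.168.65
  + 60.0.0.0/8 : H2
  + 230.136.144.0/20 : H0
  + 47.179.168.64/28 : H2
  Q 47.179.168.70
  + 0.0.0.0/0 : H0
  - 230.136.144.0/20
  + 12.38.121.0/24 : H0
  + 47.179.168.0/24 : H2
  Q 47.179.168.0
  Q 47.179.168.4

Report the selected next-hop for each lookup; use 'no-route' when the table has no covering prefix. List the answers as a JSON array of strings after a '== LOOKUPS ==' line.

Trace:
  + 230.136.151.129/32 (H0) depth=32
  + 47.179.168.64/27 (H1) depth=27
  ? 47.179.168.65  path d0:-→d1:-→d2:-→d3:-→d4:-→d5:-→d6:-→d7:-→d8:-→d9:-→d10:-→d11:-→d12:-→d13:-→d14:-→d15:-→d16:-→d17:-→d18:-→d19:-→d20:-→d21:-→d22:-→d23:-→d24:-→d25:-→d26:-→d27:H1  best=H1
  + 60.0.0.0/8 (H2) depth=8
  + 230.136.144.0/20 (H0) depth=20
  + 47.179.168.64/28 (H2) depth=28
  ? 47.179.168.70  path d0:-→d1:-→d2:-→d3:-→d4:-→d5:-→d6:-→d7:-→d8:-→d9:-→d10:-→d11:-→d12:-→d13:-→d14:-→d15:-→d16:-→d17:-→d18:-→d19:-→d20:-→d21:-→d22:-→d23:-→d24:-→d25:-→d26:-→d27:H1→d28:H2  best=H2
  + 0.0.0.0/0 (H0) depth=0
  - 230.136.144.0/20 clear@20
  + 12.38.121.0/24 (H0) depth=24
  + 47.179.168.0/24 (H2) depth=24
  ? 47.179.168.0  path d0:H0→d1:-→d2:-→d3:-→d4:-→d5:-→d6:-→d7:-→d8:-→d9:-→d10:-→d11:-→d12:-→d13:-→d14:-→d15:-→d16:-→d17:-→d18:-→d19:-→d20:-→d21:-→d22:-→d23:-→d24:H2→d25:-  best=H2
  ? 47.179.168.4  path d0:H0→d1:-→d2:-→d3:-→d4:-→d5:-→d6:-→d7:-→d8:-→d9:-→d10:-→d11:-→d12:-→d13:-→d14:-→d15:-→d16:-→d17:-→d18:-→d19:-→d20:-→d21:-→d22:-→d23:-→d24:H2→d25:-  best=H2

== LOOKUPS ==
["H1","H2","H2","H2"]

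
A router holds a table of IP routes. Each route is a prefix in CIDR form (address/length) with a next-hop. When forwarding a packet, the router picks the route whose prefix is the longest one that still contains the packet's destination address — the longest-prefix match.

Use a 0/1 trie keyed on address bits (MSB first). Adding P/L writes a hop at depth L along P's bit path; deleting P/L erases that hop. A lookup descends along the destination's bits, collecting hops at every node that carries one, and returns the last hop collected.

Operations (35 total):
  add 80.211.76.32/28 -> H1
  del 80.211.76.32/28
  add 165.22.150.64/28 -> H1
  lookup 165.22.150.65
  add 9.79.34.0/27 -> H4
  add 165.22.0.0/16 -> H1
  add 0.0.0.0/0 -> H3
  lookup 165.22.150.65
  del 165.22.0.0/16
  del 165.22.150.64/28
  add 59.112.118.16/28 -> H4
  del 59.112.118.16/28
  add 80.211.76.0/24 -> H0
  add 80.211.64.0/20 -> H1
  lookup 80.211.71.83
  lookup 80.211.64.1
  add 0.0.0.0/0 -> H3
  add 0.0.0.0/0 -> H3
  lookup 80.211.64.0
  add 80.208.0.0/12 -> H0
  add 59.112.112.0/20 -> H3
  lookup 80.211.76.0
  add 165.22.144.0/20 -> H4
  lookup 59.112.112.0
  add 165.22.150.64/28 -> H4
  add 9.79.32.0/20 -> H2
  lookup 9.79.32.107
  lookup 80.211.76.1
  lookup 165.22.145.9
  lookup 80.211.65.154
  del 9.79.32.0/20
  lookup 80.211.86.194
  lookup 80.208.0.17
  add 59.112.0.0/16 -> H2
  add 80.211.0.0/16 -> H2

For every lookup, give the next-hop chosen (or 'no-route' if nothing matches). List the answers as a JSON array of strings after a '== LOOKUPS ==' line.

Trace:
  add 80.211.76.32/28 -> H1 at depth 28
  del 80.211.76.32/28 (clear depth 28)
  add 165.22.150.64/28 -> H1 at depth 28
  lookup 165.22.150.65: bits 1010010100010110100101100100 walk d0:-→d1:-→d2:-→d3:-→d4:-→d5:-→d6:-→d7:-→d8:-→d9:-→d10:-→d11:-→d12:-→d13:-→d14:-→d15:-→d16:-→d17:-→d18:-→d19:-→d20:-→d21:-→d22:-→d23:-→d24:-→d25:-→d26:-→d27:-→d28:H1 -> H1
  add 9.79.34.0/27 -> H4 at depth 27
  add 165.22.0.0/16 -> H1 at depth 16
  add 0.0.0.0/0 -> H3 at depth 0
  lookup 165.22.150.65: bits 1010010100010110100101100100 walk d0:H3→d1:-→d2:-→d3:-→d4:-→d5:-→d6:-→d7:-→d8:-→d9:-→d10:-→d11:-→d12:-→d13:-→d14:-→d15:-→d16:H1→d17:-→d18:-→d19:-→d20:-→d21:-→d22:-→d23:-→d24:-→d25:-→d26:-→d27:-→d28:H1 -> H1
  del 165.22.0.0/16 (clear depth 16)
  del 165.22.150.64/28 (clear depth 28)
  add 59.112.118.16/28 -> H4 at depth 28
  del 59.112.118.16/28 (clear depth 28)
  add 80.211.76.0/24 -> H0 at depth 24
  add 80.211.64.0/20 -> H1 at depth 20
  lookup 80.211.71.83: bits 01010000110100110100 walk d0:H3→d1:-→d2:-→d3:-→d4:-→d5:-→d6:-→d7:-→d8:-→d9:-→d10:-→d11:-→d12:-→d13:-→d14:-→d15:-→d16:-→d17:-→d18:-→d19:-→d20:H1 -> H1
  lookup 80.211.64.1: bits 01010000110100110100 walk d0:H3→d1:-→d2:-→d3:-→d4:-→d5:-→d6:-→d7:-→d8:-→d9:-→d10:-→d11:-→d12:-→d13:-→d14:-→d15:-→d16:-→d17:-→d18:-→d19:-→d20:H1 -> H1
  add 0.0.0.0/0 -> H3 at depth 0
  add 0.0.0.0/0 -> H3 at depth 0
  lookup 80.211.64.0: bits 01010000110100110100 walk d0:H3→d1:-→d2:-→d3:-→d4:-→d5:-→d6:-→d7:-→d8:-→d9:-→d10:-→d11:-→d12:-→d13:-→d14:-→d15:-→d16:-→d17:-→d18:-→d19:-→d20:H1 -> H1
  add 80.208.0.0/12 -> H0 at depth 12
  add 59.112.112.0/20 -> H3 at depth 20
  lookup 80.211.76.0: bits 01010000110100110100110000 walk d0:H3→d1:-→d2:-→d3:-→d4:-→d5:-→d6:-→d7:-→d8:-→d9:-→d10:-→d11:-→d12:H0→d13:-→d14:-→d15:-→d16:-→d17:-→d18:-→d19:-→d20:H1→d21:-→d22:-→d23:-→d24:H0→d25:-→d26:- -> H0
  add 165.22.144.0/20 -> H4 at depth 20
  lookup 59.112.112.0: bits 001110110111000001110 walk d0:H3→d1:-→d2:-→d3:-→d4:-→d5:-→d6:-→d7:-→d8:-→d9:-→d10:-→d11:-→d12:-→d13:-→d14:-→d15:-→d16:-→d17:-→d18:-→d19:-→d20:H3→d21:- -> H3
  add 165.22.150.64/28 -> H4 at depth 28
  add 9.79.32.0/20 -> H2 at depth 20
  lookup 9.79.32.107: bits 0000100101001111001000 walk d0:H3→d1:-→d2:-→d3:-→d4:-→d5:-→d6:-→d7:-→d8:-→d9:-→d10:-→d11:-→d12:-→d13:-→d14:-→d15:-→d16:-→d17:-→d18:-→d19:-→d20:H2→d21:-→d22:- -> H2
  lookup 80.211.76.1: bits 01010000110100110100110000 walk d0:H3→d1:-→d2:-→d3:-→d4:-→d5:-→d6:-→d7:-→d8:-→d9:-→d10:-→d11:-→d12:H0→d13:-→d14:-→d15:-→d16:-→d17:-→d18:-→d19:-→d20:H1→d21:-→d22:-→d23:-→d24:H0→d25:-→d26:- -> H0
  lookup 165.22.145.9: bits 101001010001011010010 walk d0:H3→d1:-→d2:-→d3:-→d4:-→d5:-→d6:-→d7:-→d8:-→d9:-→d10:-→d11:-→d12:-→d13:-→d14:-→d15:-→d16:-→d17:-→d18:-→d19:-→d20:H4→d21:- -> H4
  lookup 80.211.65.154: bits 01010000110100110100 walk d0:H3→d1:-→d2:-→d3:-→d4:-→d5:-→d6:-→d7:-→d8:-→d9:-→d10:-→d11:-→d12:H0→d13:-→d14:-→d15:-→d16:-→d17:-→d18:-→d19:-→d20:H1 -> H1
  del 9.79.32.0/20 (clear depth 20)
  lookup 80.211.86.194: bits 0101000011010011010 walk d0:H3→d1:-→d2:-→d3:-→d4:-→d5:-→d6:-→d7:-→d8:-→d9:-→d10:-→d11:-→d12:H0→d13:-→d14:-→d15:-→d16:-→d17:-→d18:-→d19:- -> H0
  lookup 80.208.0.17: bits 01010000110100 walk d0:H3→d1:-→d2:-→d3:-→d4:-→d5:-→d6:-→d7:-→d8:-→d9:-→d10:-→d11:-→d12:H0→d13:-→d14:- -> H0
  add 59.112.0.0/16 -> H2 at depth 16
  add 80.211.0.0/16 -> H2 at depth 16

== LOOKUPS ==
["H1","H1","H1","H1","H1","H0","H3","H2","H0","H4","H1","H0","H0"]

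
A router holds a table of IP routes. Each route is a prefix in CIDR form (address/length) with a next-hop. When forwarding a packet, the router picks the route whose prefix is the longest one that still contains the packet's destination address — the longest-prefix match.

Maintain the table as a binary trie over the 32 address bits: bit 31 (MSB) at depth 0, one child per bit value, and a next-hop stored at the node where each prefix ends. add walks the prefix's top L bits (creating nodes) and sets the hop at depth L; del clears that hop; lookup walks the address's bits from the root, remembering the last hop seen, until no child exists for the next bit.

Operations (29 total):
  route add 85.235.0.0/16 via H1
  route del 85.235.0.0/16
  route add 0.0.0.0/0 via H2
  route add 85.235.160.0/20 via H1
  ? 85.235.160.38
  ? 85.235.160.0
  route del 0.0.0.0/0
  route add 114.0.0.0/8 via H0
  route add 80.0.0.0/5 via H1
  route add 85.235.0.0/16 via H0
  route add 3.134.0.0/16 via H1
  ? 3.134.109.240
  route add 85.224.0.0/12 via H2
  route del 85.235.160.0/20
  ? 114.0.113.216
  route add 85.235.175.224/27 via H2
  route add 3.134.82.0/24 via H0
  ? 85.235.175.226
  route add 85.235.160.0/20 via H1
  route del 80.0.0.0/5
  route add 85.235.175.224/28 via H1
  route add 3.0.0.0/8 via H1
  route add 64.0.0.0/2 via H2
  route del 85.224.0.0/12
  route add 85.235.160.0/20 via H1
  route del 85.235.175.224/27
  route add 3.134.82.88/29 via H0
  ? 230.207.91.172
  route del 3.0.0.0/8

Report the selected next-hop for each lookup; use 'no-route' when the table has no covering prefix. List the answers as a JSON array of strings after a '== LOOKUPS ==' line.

Process each operation:
  add 85.235.0.0/16 -> H1 at depth 16
  del 85.235.0.0/16 (clear depth 16)
  add 0.0.0.0/0 -> H2 at depth 0
  add 85.235.160.0/20 -> H1 at depth 20
  ? 85.235.160.38  path d0:H2→d1:-→d2:-→d3:-→d4:-→d5:-→d6:-→d7:-→d8:-→d9:-→d10:-→d11:-→d12:-→d13:-→d14:-→d15:-→d16:-→d17:-→d18:-→d19:-→d20:H1  best=H1
  ? 85.235.160.0  path d0:H2→d1:-→d2:-→d3:-→d4:-→d5:-→d6:-→d7:-→d8:-→d9:-→d10:-→d11:-→d12:-→d13:-→d14:-→d15:-→d16:-→d17:-→d18:-→d19:-→d20:H1  best=H1
  del 0.0.0.0/0 (clear depth 0)
  add 114.0.0.0/8 -> H0 at depth 8
  add 80.0.0.0/5 -> H1 at depth 5
  add 85.235.0.0/16 -> H0 at depth 16
  add 3.134.0.0/16 -> H1 at depth 16
  ? 3.134.109.240  path d0:-→d1:-→d2:-→d3:-→d4:-→d5:-→d6:-→d7:-→d8:-→d9:-→d10:-→d11:-→d12:-→d13:-→d14:-→d15:-→d16:H1  best=H1
  add 85.224.0.0/12 -> H2 at depth 12
  del 85.235.160.0/20 (clear depth 20)
  ? 114.0.113.216  path d0:-→d1:-→d2:-→d3:-→d4:-→d5:-→d6:-→d7:-→d8:H0  best=H0
  add 85.235.175.224/27 -> H2 at depth 27
  add 3.134.82.0/24 -> H0 at depth 24
  ? 85.235.175.226  path d0:-→d1:-→d2:-→d3:-→d4:-→d5:H1→d6:-→d7:-→d8:-→d9:-→d10:-→d11:-→d12:H2→d13:-→d14:-→d15:-→d16:H0→d17:-→d18:-→d19:-→d20:-→d21:-→d22:-→d23:-→d24:-→d25:-→d26:-→d27:H2  best=H2
  add 85.235.160.0/20 -> H1 at depth 20
  del 80.0.0.0/5 (clear depth 5)
  add 85.235.175.224/28 -> H1 at depth 28
  add 3.0.0.0/8 -> H1 at depth 8
  add 64.0.0.0/2 -> H2 at depth 2
  del 85.224.0.0/12 (clear depth 12)
  add 85.235.160.0/20 -> H1 at depth 20
  del 85.235.175.224/27 (clear depth 27)
  add 3.134.82.88/29 -> H0 at depth 29
  ? 230.207.91.172  path d0:-  best=no-route
  del 3.0.0.0/8 (clear depth 8)

== LOOKUPS ==
["H1","H1","H1","H0","H2","no-route"]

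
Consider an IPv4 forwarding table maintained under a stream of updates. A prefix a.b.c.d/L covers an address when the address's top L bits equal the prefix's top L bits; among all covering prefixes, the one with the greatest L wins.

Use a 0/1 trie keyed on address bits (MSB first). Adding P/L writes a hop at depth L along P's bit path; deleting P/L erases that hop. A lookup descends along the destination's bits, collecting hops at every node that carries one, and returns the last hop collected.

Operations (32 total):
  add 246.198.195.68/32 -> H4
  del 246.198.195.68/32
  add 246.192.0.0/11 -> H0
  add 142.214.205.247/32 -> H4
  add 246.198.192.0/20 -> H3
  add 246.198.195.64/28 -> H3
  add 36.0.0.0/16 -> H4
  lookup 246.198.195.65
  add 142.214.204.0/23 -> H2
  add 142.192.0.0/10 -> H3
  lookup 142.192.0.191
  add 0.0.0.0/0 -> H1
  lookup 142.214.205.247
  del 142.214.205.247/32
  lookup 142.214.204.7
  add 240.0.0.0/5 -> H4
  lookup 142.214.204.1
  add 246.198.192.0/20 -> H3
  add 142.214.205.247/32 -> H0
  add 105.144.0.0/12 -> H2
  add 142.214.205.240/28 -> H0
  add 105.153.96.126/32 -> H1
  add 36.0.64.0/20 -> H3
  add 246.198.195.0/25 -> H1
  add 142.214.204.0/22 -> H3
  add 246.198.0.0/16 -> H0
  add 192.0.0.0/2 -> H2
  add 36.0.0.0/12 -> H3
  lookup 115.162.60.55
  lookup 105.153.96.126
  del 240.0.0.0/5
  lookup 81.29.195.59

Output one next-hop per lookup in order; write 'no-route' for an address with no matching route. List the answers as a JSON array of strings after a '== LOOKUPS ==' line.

Apply in order:
  + 246.198.195.68/32 (H4) depth=32
  del 246.198.195.68/32 (clear depth 32)
  + 246.192.0.0/11 (H0) depth=11
  + 142.214.205.247/32 (H4) depth=32
  + 246.198.192.0/20 (H3) depth=20
  + 246.198.195.64/28 (H3) depth=28
  + 36.0.0.0/16 (H4) depth=16
  ? 246.198.195.65  path d0:-→d1:-→d2:-→d3:-→d4:-→d5:-→d6:-→d7:-→d8:-→d9:-→d10:-→d11:H0→d12:-→d13:-→d14:-→d15:-→d16:-→d17:-→d18:-→d19:-→d20:H3→d21:-→d22:-→d23:-→d24:-→d25:-→d26:-→d27:-→d28:H3→d29:-  best=H3
  + 142.214.204.0/23 (H2) depth=23
  + 142.192.0.0/10 (H3) depth=10
  ? 142.192.0.191  path d0:-→d1:-→d2:-→d3:-→d4:-→d5:-→d6:-→d7:-→d8:-→d9:-→d10:H3→d11:-  best=H3
  + 0.0.0.0/0 (H1) depth=0
  ? 142.214.205.247  path d0:H1→d1:-→d2:-→d3:-→d4:-→d5:-→d6:-→d7:-→d8:-→d9:-→d10:H3→d11:-→d12:-→d13:-→d14:-→d15:-→d16:-→d17:-→d18:-→d19:-→d20:-→d21:-→d22:-→d23:H2→d24:-→d25:-→d26:-→d27:-→d28:-→d29:-→d30:-→d31:-→d32:H4  best=H4
  del 142.214.205.247/32 (clear depth 32)
  ? 142.214.204.7  path d0:H1→d1:-→d2:-→d3:-→d4:-→d5:-→d6:-→d7:-→d8:-→d9:-→d10:H3→d11:-→d12:-→d13:-→d14:-→d15:-→d16:-→d17:-→d18:-→d19:-→d20:-→d21:-→d22:-→d23:H2  best=H2
  + 240.0.0.0/5 (H4) depth=5
  ? 142.214.204.1  path d0:H1→d1:-→d2:-→d3:-→d4:-→d5:-→d6:-→d7:-→d8:-→d9:-→d10:H3→d11:-→d12:-→d13:-→d14:-→d15:-→d16:-→d17:-→d18:-→d19:-→d20:-→d21:-→d22:-→d23:H2  best=H2
  + 246.198.192.0/20 (H3) depth=20
  + 142.214.205.247/32 (H0) depth=32
  + 105.144.0.0/12 (H2) depth=12
  + 142.214.205.240/28 (H0) depth=28
  + 105.153.96.126/32 (H1) depth=32
  + 36.0.64.0/20 (H3) depth=20
  + 246.198.195.0/25 (H1) depth=25
  + 142.214.204.0/22 (H3) depth=22
  + 246.198.0.0/16 (H0) depth=16
  + 192.0.0.0/2 (H2) depth=2
  + 36.0.0.0/12 (H3) depth=12
  ? 115.162.60.55  path d0:H1→d1:-→d2:-→d3:-  best=H1
  ? 105.153.96.126  path d0:H1→d1:-→d2:-→d3:-→d4:-→d5:-→d6:-→d7:-→d8:-→d9:-→d10:-→d11:-→d12:H2→d13:-→d14:-→d15:-→d16:-→d17:-→d18:-→d19:-→d20:-→d21:-→d22:-→d23:-→d24:-→d25:-→d26:-→d27:-→d28:-→d29:-→d30:-→d31:-→d32:H1  best=H1
  del 240.0.0.0/5 (clear depth 5)
  ? 81.29.195.59  path d0:H1→d1:-→d2:-  best=H1

== LOOKUPS ==
["H3","H3","H4","H2","H2","H1","H1","H1"]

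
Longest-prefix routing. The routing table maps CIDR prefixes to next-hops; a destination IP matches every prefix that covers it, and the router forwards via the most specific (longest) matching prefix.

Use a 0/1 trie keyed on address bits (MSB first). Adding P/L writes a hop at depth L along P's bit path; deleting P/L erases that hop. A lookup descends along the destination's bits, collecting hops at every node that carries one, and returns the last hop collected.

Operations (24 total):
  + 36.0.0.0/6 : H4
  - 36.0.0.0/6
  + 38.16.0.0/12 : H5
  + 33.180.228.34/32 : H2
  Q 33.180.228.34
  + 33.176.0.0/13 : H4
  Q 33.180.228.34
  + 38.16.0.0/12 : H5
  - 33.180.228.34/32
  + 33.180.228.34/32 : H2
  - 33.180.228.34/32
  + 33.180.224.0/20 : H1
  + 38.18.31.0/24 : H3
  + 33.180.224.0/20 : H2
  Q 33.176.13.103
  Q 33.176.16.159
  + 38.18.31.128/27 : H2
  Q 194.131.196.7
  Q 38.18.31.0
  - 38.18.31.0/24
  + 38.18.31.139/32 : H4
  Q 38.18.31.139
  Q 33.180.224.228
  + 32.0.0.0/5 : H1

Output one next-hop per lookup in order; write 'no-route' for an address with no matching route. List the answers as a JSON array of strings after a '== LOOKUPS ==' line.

Trace:
  add 36.0.0.0/6 -> H4 at depth 6
  del 36.0.0.0/6 (clear depth 6)
  add 38.16.0.0/12 -> H5 at depth 12
  add 33.180.228.34/32 -> H2 at depth 32
  ? 33.180.228.34  path d0:-→d1:-→d2:-→d3:-→d4:-→d5:-→d6:-→d7:-→d8:-→d9:-→d10:-→d11:-→d12:-→d13:-→d14:-→d15:-→d16:-→d17:-→d18:-→d19:-→d20:-→d21:-→d22:-→d23:-→d24:-→d25:-→d26:-→d27:-→d28:-→d29:-→d30:-→d31:-→d32:H2  best=H2
  add 33.176.0.0/13 -> H4 at depth 13
  ? 33.180.228.34  path d0:-→d1:-→d2:-→d3:-→d4:-→d5:-→d6:-→d7:-→d8:-→d9:-→d10:-→d11:-→d12:-→d13:H4→d14:-→d15:-→d16:-→d17:-→d18:-→d19:-→d20:-→d21:-→d22:-→d23:-→d24:-→d25:-→d26:-→d27:-→d28:-→d29:-→d30:-→d31:-→d32:H2  best=H2
  add 38.16.0.0/12 -> H5 at depth 12
  del 33.180.228.34/32 (clear depth 32)
  add 33.180.228.34/32 -> H2 at depth 32
  del 33.180.228.34/32 (clear depth 32)
  add 33.180.224.0/20 -> H1 at depth 20
  add 38.18.31.0/24 -> H3 at depth 24
  add 33.180.224.0/20 -> H2 at depth 20
  ? 33.176.13.103  path d0:-→d1:-→d2:-→d3:-→d4:-→d5:-→d6:-→d7:-→d8:-→d9:-→d10:-→d11:-→d12:-→d13:H4  best=H4
  ? 33.176.16.159  path d0:-→d1:-→d2:-→d3:-→d4:-→d5:-→d6:-→d7:-→d8:-→d9:-→d10:-→d11:-→d12:-→d13:H4  best=H4
  add 38.18.31.128/27 -> H2 at depth 27
  ? 194.131.196.7  path d0:-  best=no-route
  ? 38.18.31.0  path d0:-→d1:-→d2:-→d3:-→d4:-→d5:-→d6:-→d7:-→d8:-→d9:-→d10:-→d11:-→d12:H5→d13:-→d14:-→d15:-→d16:-→d17:-→d18:-→d19:-→d20:-→d21:-→d22:-→d23:-→d24:H3  best=H3
  del 38.18.31.0/24 (clear depth 24)
  add 38.18.31.139/32 -> H4 at depth 32
  ? 38.18.31.139  path d0:-→d1:-→d2:-→d3:-→d4:-→d5:-→d6:-→d7:-→d8:-→d9:-→d10:-→d11:-→d12:H5→d13:-→d14:-→d15:-→d16:-→d17:-→d18:-→d19:-→d20:-→d21:-→d22:-→d23:-→d24:-→d25:-→d26:-→d27:H2→d28:-→d29:-→d30:-→d31:-→d32:H4  best=H4
  ? 33.180.224.228  path d0:-→d1:-→d2:-→d3:-→d4:-→d5:-→d6:-→d7:-→d8:-→d9:-→d10:-→d11:-→d12:-→d13:H4→d14:-→d15:-→d16:-→d17:-→d18:-→d19:-→d20:H2→d21:-  best=H2
  add 32.0.0.0/5 -> H1 at depth 5

== LOOKUPS ==
["H2","H2","H4","H4","no-route","H3","H4","H2"]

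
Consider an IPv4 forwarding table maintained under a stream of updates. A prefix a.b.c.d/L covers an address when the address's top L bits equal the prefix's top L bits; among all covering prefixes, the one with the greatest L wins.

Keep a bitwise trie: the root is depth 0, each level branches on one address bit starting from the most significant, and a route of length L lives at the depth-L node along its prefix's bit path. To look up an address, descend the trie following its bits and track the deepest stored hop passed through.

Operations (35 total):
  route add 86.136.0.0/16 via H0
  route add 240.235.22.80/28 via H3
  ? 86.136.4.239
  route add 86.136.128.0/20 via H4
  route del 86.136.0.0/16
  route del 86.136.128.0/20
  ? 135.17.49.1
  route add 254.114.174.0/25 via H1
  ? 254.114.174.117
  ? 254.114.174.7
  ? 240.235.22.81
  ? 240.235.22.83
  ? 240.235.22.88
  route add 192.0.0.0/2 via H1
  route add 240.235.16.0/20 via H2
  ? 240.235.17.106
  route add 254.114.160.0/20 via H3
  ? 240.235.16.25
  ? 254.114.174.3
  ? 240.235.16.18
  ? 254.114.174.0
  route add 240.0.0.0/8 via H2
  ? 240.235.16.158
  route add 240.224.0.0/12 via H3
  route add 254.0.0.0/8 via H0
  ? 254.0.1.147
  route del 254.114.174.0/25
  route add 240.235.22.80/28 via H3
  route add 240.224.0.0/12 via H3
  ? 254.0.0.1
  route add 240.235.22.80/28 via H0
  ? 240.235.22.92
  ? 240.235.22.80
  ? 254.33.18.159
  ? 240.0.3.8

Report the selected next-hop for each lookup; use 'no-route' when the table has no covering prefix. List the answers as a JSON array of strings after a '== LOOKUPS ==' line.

Trace:
  add 86.136.0.0/16 -> H0 at depth 16
  add 240.235.22.80/28 -> H3 at depth 28
  Q 86.136.4.239: descend 0101011010001000 ; hops seen [H0] ; pick H0
  add 86.136.128.0/20 -> H4 at depth 20
  - 86.136.0.0/16 clear@16
  - 86.136.128.0/20 clear@20
  Q 135.17.49.1: descend 1 ; hops seen [∅] ; pick no-route
  add 254.114.174.0/25 -> H1 at depth 25
  Q 254.114.174.117: descend 1111111001110010101011100 ; hops seen [H1] ; pick H1
  Q 254.114.174.7: descend 1111111001110010101011100 ; hops seen [H1] ; pick H1
  Q 240.235.22.81: descend 1111000011101011000101100101 ; hops seen [H3] ; pick H3
  Q 240.235.22.83: descend 1111000011101011000101100101 ; hops seen [H3] ; pick H3
  Q 240.235.22.88: descend 1111000011101011000101100101 ; hops seen [H3] ; pick H3
  add 192.0.0.0/2 -> H1 at depth 2
  add 240.235.16.0/20 -> H2 at depth 20
  Q 240.235.17.106: descend 111100001110101100010 ; hops seen [H1,H2] ; pick H2
  add 254.114.160.0/20 -> H3 at depth 20
  Q 240.235.16.25: descend 111100001110101100010 ; hops seen [H1,H2] ; pick H2
  Q 254.114.174.3: descend 1111111001110010101011100 ; hops seen [H1,H3,H1] ; pick H1
  Q 240.235.16.18: descend 111100001110101100010 ; hops seen [H1,H2] ; pick H2
  Q 254.114.174.0: descend 1111111001110010101011100 ; hops seen [H1,H3,H1] ; pick H1
  add 240.0.0.0/8 -> H2 at depth 8
  Q 240.235.16.158: descend 111100001110101100010 ; hops seen [H1,H2,H2] ; pick H2
  add 240.224.0.0/12 -> H3 at depth 12
  add 254.0.0.0/8 -> H0 at depth 8
  Q 254.0.1.147: descend 111111100 ; hops seen [H1,H0] ; pick H0
  - 254.114.174.0/25 clear@25
  add 240.235.22.80/28 -> H3 at depth 28
  add 240.224.0.0/12 -> H3 at depth 12
  Q 254.0.0.1: descend 111111100 ; hops seen [H1,H0] ; pick H0
  add 240.235.22.80/28 -> H0 at depth 28
  Q 240.235.22.92: descend 1111000011101011000101100101 ; hops seen [H1,H2,H3,H2,H0] ; pick H0
  Q 240.235.22.80: descend 1111000011101011000101100101 ; hops seen [H1,H2,H3,H2,H0] ; pick H0
  Q 254.33.18.159: descend 111111100 ; hops seen [H1,H0] ; pick H0
  Q 240.0.3.8: descend 11110000 ; hops seen [H1,H2] ; pick H2

== LOOKUPS ==
["H0","no-route","H1","H1","H3","H3","H3","H2","H2","H1","H2","H1","H2","H0","H0","H0","H0","H0","H2"]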